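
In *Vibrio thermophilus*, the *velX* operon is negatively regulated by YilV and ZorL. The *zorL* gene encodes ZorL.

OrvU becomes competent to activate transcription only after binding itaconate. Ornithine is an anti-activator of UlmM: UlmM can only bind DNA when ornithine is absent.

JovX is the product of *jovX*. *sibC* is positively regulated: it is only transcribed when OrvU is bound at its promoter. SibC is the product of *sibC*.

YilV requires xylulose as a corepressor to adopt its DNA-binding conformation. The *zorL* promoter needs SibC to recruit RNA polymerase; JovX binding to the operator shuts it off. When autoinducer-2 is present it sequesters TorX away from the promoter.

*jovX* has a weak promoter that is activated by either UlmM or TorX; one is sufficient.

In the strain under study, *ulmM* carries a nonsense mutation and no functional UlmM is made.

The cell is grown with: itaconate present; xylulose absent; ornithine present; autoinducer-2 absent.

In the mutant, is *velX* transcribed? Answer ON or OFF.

ON

Xylulose is absent, so YilV is inactive.
Itaconate is present, so OrvU is active.
No repressor is bound and OrvU is active, so *sibC* is transcribed.
So SibC is produced and active.
UlmM is non-functional in this strain, so it has no effect.
Autoinducer-2 is absent, so TorX is active.
Activator TorX is present, so *jovX* is transcribed.
So JovX is produced and active.
With repressor JovX bound, *zorL* is not transcribed.
So ZorL is not produced.
With no repressor bound, *velX* is transcribed.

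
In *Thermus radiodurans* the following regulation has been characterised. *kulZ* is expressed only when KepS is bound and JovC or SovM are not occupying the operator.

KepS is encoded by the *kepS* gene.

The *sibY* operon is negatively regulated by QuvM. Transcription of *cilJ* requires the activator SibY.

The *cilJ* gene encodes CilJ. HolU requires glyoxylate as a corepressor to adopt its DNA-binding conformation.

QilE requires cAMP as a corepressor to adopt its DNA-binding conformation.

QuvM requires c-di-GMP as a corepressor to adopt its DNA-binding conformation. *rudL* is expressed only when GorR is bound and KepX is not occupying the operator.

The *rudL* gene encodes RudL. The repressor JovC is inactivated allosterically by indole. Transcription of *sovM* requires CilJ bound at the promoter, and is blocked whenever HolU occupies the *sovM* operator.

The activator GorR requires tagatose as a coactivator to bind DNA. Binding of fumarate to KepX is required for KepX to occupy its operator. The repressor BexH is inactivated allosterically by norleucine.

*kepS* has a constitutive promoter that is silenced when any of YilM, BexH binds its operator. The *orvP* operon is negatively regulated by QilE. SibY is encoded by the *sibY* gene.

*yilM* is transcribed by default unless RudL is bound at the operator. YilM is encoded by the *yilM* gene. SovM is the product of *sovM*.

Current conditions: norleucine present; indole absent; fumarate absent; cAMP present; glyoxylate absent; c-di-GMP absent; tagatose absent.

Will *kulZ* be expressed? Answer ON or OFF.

Indole is absent, so JovC is active.
Tagatose is absent, so GorR is inactive.
Fumarate is absent, so KepX is inactive.
Required activator GorR is absent, so *rudL* is not transcribed.
So RudL is not produced.
With no repressor bound, *yilM* is transcribed.
So YilM is produced and active.
Norleucine is present, so BexH is inactive.
With repressor YilM bound, *kepS* is not transcribed.
So KepS is not produced.
Glyoxylate is absent, so HolU is inactive.
c-di-GMP is absent, so QuvM is inactive.
With no repressor bound, *sibY* is transcribed.
So SibY is produced and active.
No repressor is bound and SibY is active, so *cilJ* is transcribed.
So CilJ is produced and active.
No repressor is bound and CilJ is active, so *sovM* is transcribed.
So SovM is produced and active.
With repressor JovC bound, *kulZ* is not transcribed.

OFF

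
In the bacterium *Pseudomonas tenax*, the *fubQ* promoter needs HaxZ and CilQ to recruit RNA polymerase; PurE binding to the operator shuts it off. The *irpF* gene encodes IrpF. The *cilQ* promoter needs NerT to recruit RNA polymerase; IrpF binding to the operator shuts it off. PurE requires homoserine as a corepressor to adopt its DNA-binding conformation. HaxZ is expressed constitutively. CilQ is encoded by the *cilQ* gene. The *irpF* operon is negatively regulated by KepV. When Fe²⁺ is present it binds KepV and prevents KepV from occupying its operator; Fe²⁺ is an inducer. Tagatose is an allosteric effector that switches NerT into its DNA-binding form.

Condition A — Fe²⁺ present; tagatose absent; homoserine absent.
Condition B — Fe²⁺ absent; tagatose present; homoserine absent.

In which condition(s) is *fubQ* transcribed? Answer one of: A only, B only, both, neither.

B only

Condition A:
HaxZ is produced constitutively and is active.
Fe²⁺ is present, so KepV is inactive.
With no repressor bound, *irpF* is transcribed.
So IrpF is produced and active.
Tagatose is absent, so NerT is inactive.
With repressor IrpF bound, *cilQ* is not transcribed.
So CilQ is not produced.
Homoserine is absent, so PurE is inactive.
Required activator CilQ is absent, so *fubQ* is not transcribed.
→ *fubQ* is OFF in A.
Condition B:
HaxZ is produced constitutively and is active.
Fe²⁺ is absent, so KepV is active.
With repressor KepV bound, *irpF* is not transcribed.
So IrpF is not produced.
Tagatose is present, so NerT is active.
No repressor is bound and NerT is active, so *cilQ* is transcribed.
So CilQ is produced and active.
Homoserine is absent, so PurE is inactive.
No repressor is bound and HaxZ and CilQ are active, so *fubQ* is transcribed.
→ *fubQ* is ON in B.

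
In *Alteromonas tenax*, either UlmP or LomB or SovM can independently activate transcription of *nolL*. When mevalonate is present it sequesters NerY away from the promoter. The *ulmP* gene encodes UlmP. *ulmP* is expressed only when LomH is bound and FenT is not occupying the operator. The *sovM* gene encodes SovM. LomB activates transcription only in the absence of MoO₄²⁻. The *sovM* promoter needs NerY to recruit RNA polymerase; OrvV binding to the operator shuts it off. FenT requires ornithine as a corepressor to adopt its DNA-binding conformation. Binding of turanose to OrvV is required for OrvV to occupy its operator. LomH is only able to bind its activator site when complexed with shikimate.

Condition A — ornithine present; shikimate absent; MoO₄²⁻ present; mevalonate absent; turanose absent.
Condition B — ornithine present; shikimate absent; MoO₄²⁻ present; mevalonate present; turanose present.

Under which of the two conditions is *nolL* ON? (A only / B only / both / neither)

Condition A:
Ornithine is present, so FenT is active.
Shikimate is absent, so LomH is inactive.
With repressor FenT bound, *ulmP* is not transcribed.
So UlmP is not produced.
MoO₄²⁻ is present, so LomB is inactive.
Mevalonate is absent, so NerY is active.
Turanose is absent, so OrvV is inactive.
No repressor is bound and NerY is active, so *sovM* is transcribed.
So SovM is produced and active.
Activator SovM is present, so *nolL* is transcribed.
→ *nolL* is ON in A.
Condition B:
Ornithine is present, so FenT is active.
Shikimate is absent, so LomH is inactive.
With repressor FenT bound, *ulmP* is not transcribed.
So UlmP is not produced.
MoO₄²⁻ is present, so LomB is inactive.
Mevalonate is present, so NerY is inactive.
Turanose is present, so OrvV is active.
With repressor OrvV bound, *sovM* is not transcribed.
So SovM is not produced.
No activator is available at the *nolL* promoter, so *nolL* is not transcribed.
→ *nolL* is OFF in B.

A only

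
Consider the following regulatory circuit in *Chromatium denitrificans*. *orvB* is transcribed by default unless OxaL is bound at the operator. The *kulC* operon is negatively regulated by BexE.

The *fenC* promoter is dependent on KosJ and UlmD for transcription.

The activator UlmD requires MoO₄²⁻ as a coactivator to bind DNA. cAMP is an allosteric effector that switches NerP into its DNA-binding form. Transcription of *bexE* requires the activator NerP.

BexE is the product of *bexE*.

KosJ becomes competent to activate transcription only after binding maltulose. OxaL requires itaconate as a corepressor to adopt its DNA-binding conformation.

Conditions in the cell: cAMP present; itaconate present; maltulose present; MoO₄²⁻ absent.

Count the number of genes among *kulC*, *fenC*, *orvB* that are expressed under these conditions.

0

cAMP is present, so NerP is active.
No repressor is bound and NerP is active, so *bexE* is transcribed.
So BexE is produced and active.
With repressor BexE bound, *kulC* is not transcribed.
→ *kulC* is OFF.
Maltulose is present, so KosJ is active.
MoO₄²⁻ is absent, so UlmD is inactive.
Required activator UlmD is absent, so *fenC* is not transcribed.
→ *fenC* is OFF.
Itaconate is present, so OxaL is active.
With repressor OxaL bound, *orvB* is not transcribed.
→ *orvB* is OFF.
0 of the 3 genes are transcribed.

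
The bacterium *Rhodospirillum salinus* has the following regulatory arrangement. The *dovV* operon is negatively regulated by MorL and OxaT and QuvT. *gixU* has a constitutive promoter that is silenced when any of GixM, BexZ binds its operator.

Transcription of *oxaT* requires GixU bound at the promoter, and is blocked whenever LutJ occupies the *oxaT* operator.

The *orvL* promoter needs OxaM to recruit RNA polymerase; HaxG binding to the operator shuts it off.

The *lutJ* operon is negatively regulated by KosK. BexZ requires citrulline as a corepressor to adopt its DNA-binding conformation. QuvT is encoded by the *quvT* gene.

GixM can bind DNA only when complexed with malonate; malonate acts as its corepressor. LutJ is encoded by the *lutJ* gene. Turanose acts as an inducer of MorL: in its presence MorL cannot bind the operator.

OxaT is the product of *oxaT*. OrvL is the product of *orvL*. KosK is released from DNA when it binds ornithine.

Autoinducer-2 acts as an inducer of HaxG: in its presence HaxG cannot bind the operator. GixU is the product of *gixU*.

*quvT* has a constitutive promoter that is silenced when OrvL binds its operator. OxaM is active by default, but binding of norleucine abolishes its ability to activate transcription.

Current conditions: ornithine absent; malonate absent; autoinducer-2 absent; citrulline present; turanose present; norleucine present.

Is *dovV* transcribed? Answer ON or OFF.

OFF

Turanose is present, so MorL is inactive.
Malonate is absent, so GixM is inactive.
Citrulline is present, so BexZ is active.
With repressor BexZ bound, *gixU* is not transcribed.
So GixU is not produced.
Ornithine is absent, so KosK is active.
With repressor KosK bound, *lutJ* is not transcribed.
So LutJ is not produced.
Required activator GixU is absent, so *oxaT* is not transcribed.
So OxaT is not produced.
Autoinducer-2 is absent, so HaxG is active.
Norleucine is present, so OxaM is inactive.
With repressor HaxG bound, *orvL* is not transcribed.
So OrvL is not produced.
With no repressor bound, *quvT* is transcribed.
So QuvT is produced and active.
With repressor QuvT bound, *dovV* is not transcribed.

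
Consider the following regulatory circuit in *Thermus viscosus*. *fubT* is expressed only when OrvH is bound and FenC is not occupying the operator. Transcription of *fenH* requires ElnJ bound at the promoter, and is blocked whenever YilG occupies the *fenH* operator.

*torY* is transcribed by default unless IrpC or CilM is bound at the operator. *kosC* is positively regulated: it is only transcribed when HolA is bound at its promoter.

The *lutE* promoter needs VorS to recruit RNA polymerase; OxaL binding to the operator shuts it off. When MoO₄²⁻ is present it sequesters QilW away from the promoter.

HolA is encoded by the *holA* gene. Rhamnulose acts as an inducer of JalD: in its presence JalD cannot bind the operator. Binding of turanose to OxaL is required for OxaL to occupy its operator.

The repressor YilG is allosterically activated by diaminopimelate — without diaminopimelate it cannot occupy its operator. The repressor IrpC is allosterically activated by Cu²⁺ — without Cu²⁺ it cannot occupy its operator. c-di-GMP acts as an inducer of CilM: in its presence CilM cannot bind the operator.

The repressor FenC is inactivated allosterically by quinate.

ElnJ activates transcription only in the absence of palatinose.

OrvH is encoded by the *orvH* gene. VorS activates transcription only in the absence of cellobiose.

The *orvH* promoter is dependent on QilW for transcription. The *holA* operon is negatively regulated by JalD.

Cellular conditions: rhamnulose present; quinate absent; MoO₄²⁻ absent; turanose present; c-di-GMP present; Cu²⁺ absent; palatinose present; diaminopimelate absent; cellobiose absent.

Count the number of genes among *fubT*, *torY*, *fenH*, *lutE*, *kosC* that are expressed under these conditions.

2

Quinate is absent, so FenC is active.
MoO₄²⁻ is absent, so QilW is active.
No repressor is bound and QilW is active, so *orvH* is transcribed.
So OrvH is produced and active.
With repressor FenC bound, *fubT* is not transcribed.
→ *fubT* is OFF.
Cu²⁺ is absent, so IrpC is inactive.
c-di-GMP is present, so CilM is inactive.
With no repressor bound, *torY* is transcribed.
→ *torY* is ON.
Palatinose is present, so ElnJ is inactive.
Diaminopimelate is absent, so YilG is inactive.
Required activator ElnJ is absent, so *fenH* is not transcribed.
→ *fenH* is OFF.
Turanose is present, so OxaL is active.
Cellobiose is absent, so VorS is active.
With repressor OxaL bound, *lutE* is not transcribed.
→ *lutE* is OFF.
Rhamnulose is present, so JalD is inactive.
With no repressor bound, *holA* is transcribed.
So HolA is produced and active.
No repressor is bound and HolA is active, so *kosC* is transcribed.
→ *kosC* is ON.
2 of the 5 genes are transcribed.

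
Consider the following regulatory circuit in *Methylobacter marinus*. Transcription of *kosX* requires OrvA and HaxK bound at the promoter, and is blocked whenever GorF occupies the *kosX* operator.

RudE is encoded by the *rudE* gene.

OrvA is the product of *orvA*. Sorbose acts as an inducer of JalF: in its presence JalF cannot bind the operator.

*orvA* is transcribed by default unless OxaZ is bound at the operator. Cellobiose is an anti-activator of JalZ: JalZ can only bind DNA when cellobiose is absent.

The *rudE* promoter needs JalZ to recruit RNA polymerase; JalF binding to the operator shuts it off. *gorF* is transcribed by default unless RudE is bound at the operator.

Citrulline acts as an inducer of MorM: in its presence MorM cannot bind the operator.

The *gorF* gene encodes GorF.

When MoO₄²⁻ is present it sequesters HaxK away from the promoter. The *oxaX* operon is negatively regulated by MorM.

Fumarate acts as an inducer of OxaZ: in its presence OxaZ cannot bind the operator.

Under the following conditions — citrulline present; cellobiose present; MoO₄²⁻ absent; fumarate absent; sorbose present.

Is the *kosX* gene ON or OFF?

Sorbose is present, so JalF is inactive.
Cellobiose is present, so JalZ is inactive.
Required activator JalZ is absent, so *rudE* is not transcribed.
So RudE is not produced.
With no repressor bound, *gorF* is transcribed.
So GorF is produced and active.
Fumarate is absent, so OxaZ is active.
With repressor OxaZ bound, *orvA* is not transcribed.
So OrvA is not produced.
MoO₄²⁻ is absent, so HaxK is active.
With repressor GorF bound, *kosX* is not transcribed.

OFF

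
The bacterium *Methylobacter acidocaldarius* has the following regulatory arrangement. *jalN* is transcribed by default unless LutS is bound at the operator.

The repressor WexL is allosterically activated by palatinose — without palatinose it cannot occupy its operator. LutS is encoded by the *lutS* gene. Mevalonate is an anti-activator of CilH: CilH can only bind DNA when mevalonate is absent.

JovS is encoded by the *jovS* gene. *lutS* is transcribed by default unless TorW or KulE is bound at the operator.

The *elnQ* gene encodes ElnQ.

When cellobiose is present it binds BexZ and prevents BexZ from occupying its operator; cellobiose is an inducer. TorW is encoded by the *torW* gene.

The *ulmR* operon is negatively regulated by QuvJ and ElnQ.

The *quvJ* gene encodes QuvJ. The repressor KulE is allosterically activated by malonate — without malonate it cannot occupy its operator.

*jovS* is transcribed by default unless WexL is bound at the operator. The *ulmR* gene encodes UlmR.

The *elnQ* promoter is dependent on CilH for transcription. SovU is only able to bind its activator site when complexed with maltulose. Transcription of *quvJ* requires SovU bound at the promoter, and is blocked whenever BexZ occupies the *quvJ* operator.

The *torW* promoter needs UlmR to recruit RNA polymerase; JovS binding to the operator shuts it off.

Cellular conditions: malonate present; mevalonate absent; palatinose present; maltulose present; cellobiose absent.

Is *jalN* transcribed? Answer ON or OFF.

Cellobiose is absent, so BexZ is active.
Maltulose is present, so SovU is active.
With repressor BexZ bound, *quvJ* is not transcribed.
So QuvJ is not produced.
Mevalonate is absent, so CilH is active.
No repressor is bound and CilH is active, so *elnQ* is transcribed.
So ElnQ is produced and active.
With repressor ElnQ bound, *ulmR* is not transcribed.
So UlmR is not produced.
Palatinose is present, so WexL is active.
With repressor WexL bound, *jovS* is not transcribed.
So JovS is not produced.
Required activator UlmR is absent, so *torW* is not transcribed.
So TorW is not produced.
Malonate is present, so KulE is active.
With repressor KulE bound, *lutS* is not transcribed.
So LutS is not produced.
With no repressor bound, *jalN* is transcribed.

ON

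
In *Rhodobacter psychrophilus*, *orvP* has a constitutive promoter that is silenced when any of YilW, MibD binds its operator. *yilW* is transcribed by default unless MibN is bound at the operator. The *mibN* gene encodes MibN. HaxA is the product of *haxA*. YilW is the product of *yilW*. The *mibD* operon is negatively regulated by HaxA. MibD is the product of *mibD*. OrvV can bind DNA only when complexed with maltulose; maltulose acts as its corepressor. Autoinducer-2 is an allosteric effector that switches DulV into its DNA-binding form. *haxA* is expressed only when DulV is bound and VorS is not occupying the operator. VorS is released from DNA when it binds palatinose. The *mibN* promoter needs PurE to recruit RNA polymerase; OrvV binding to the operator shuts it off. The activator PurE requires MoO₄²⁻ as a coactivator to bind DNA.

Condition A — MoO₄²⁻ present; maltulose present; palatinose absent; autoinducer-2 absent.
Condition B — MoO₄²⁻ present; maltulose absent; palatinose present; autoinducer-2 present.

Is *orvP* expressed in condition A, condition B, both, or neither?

Condition A:
MoO₄²⁻ is present, so PurE is active.
Maltulose is present, so OrvV is active.
With repressor OrvV bound, *mibN* is not transcribed.
So MibN is not produced.
With no repressor bound, *yilW* is transcribed.
So YilW is produced and active.
Palatinose is absent, so VorS is active.
Autoinducer-2 is absent, so DulV is inactive.
With repressor VorS bound, *haxA* is not transcribed.
So HaxA is not produced.
With no repressor bound, *mibD* is transcribed.
So MibD is produced and active.
With repressor YilW bound, *orvP* is not transcribed.
→ *orvP* is OFF in A.
Condition B:
MoO₄²⁻ is present, so PurE is active.
Maltulose is absent, so OrvV is inactive.
No repressor is bound and PurE is active, so *mibN* is transcribed.
So MibN is produced and active.
With repressor MibN bound, *yilW* is not transcribed.
So YilW is not produced.
Palatinose is present, so VorS is inactive.
Autoinducer-2 is present, so DulV is active.
No repressor is bound and DulV is active, so *haxA* is transcribed.
So HaxA is produced and active.
With repressor HaxA bound, *mibD* is not transcribed.
So MibD is not produced.
With no repressor bound, *orvP* is transcribed.
→ *orvP* is ON in B.

B only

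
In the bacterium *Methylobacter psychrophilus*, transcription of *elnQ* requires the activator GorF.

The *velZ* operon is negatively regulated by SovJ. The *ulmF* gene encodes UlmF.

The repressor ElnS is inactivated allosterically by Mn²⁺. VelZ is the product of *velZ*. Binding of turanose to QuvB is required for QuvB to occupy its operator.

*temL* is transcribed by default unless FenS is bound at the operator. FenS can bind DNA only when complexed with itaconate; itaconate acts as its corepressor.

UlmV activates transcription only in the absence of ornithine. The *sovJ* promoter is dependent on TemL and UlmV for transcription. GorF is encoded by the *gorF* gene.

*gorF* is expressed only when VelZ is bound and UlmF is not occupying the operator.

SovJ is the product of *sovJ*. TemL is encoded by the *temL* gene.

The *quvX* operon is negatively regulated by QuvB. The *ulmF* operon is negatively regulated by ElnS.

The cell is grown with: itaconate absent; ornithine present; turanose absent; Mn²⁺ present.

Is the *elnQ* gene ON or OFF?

Itaconate is absent, so FenS is inactive.
With no repressor bound, *temL* is transcribed.
So TemL is produced and active.
Ornithine is present, so UlmV is inactive.
Required activator UlmV is absent, so *sovJ* is not transcribed.
So SovJ is not produced.
With no repressor bound, *velZ* is transcribed.
So VelZ is produced and active.
Mn²⁺ is present, so ElnS is inactive.
With no repressor bound, *ulmF* is transcribed.
So UlmF is produced and active.
With repressor UlmF bound, *gorF* is not transcribed.
So GorF is not produced.
Required activator GorF is absent, so *elnQ* is not transcribed.

OFF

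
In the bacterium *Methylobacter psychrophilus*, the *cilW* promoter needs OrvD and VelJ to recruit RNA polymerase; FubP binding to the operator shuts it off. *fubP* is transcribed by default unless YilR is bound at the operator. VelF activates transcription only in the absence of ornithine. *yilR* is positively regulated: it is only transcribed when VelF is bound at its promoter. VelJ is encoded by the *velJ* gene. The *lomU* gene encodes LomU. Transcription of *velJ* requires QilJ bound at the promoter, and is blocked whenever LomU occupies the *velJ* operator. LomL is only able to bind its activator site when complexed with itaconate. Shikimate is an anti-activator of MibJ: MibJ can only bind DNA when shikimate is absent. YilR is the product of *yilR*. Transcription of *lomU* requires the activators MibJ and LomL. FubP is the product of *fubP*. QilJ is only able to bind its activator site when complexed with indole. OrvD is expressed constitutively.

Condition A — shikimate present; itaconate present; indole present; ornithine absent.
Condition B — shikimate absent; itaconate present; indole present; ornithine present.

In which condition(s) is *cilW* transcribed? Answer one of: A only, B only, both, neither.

A only

Condition A:
OrvD is produced constitutively and is active.
Shikimate is present, so MibJ is inactive.
Itaconate is present, so LomL is active.
Required activator MibJ is absent, so *lomU* is not transcribed.
So LomU is not produced.
Indole is present, so QilJ is active.
No repressor is bound and QilJ is active, so *velJ* is transcribed.
So VelJ is produced and active.
Ornithine is absent, so VelF is active.
No repressor is bound and VelF is active, so *yilR* is transcribed.
So YilR is produced and active.
With repressor YilR bound, *fubP* is not transcribed.
So FubP is not produced.
No repressor is bound and OrvD and VelJ are active, so *cilW* is transcribed.
→ *cilW* is ON in A.
Condition B:
OrvD is produced constitutively and is active.
Shikimate is absent, so MibJ is active.
Itaconate is present, so LomL is active.
No repressor is bound and MibJ and LomL are active, so *lomU* is transcribed.
So LomU is produced and active.
Indole is present, so QilJ is active.
With repressor LomU bound, *velJ* is not transcribed.
So VelJ is not produced.
Ornithine is present, so VelF is inactive.
Required activator VelF is absent, so *yilR* is not transcribed.
So YilR is not produced.
With no repressor bound, *fubP* is transcribed.
So FubP is produced and active.
With repressor FubP bound, *cilW* is not transcribed.
→ *cilW* is OFF in B.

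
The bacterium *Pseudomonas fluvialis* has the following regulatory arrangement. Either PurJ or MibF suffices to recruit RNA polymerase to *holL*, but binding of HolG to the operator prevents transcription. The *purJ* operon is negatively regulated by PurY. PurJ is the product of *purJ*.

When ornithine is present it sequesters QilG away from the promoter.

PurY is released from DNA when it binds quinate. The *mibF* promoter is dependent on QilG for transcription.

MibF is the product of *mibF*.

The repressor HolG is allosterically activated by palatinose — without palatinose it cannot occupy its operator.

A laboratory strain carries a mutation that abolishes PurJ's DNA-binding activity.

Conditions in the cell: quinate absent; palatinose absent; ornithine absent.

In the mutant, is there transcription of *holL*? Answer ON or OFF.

ON

Palatinose is absent, so HolG is inactive.
PurJ is non-functional in this strain, so it has no effect.
Ornithine is absent, so QilG is active.
No repressor is bound and QilG is active, so *mibF* is transcribed.
So MibF is produced and active.
Activator MibF is present, so *holL* is transcribed.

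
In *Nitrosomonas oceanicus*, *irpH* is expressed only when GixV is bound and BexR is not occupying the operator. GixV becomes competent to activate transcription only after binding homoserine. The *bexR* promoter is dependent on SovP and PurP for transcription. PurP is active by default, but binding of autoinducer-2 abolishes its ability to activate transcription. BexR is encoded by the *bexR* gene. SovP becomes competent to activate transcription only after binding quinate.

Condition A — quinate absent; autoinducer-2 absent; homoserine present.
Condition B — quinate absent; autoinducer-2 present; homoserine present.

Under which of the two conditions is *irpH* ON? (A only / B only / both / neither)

Condition A:
Quinate is absent, so SovP is inactive.
Autoinducer-2 is absent, so PurP is active.
Required activator SovP is absent, so *bexR* is not transcribed.
So BexR is not produced.
Homoserine is present, so GixV is active.
No repressor is bound and GixV is active, so *irpH* is transcribed.
→ *irpH* is ON in A.
Condition B:
Quinate is absent, so SovP is inactive.
Autoinducer-2 is present, so PurP is inactive.
Required activator SovP is absent, so *bexR* is not transcribed.
So BexR is not produced.
Homoserine is present, so GixV is active.
No repressor is bound and GixV is active, so *irpH* is transcribed.
→ *irpH* is ON in B.

both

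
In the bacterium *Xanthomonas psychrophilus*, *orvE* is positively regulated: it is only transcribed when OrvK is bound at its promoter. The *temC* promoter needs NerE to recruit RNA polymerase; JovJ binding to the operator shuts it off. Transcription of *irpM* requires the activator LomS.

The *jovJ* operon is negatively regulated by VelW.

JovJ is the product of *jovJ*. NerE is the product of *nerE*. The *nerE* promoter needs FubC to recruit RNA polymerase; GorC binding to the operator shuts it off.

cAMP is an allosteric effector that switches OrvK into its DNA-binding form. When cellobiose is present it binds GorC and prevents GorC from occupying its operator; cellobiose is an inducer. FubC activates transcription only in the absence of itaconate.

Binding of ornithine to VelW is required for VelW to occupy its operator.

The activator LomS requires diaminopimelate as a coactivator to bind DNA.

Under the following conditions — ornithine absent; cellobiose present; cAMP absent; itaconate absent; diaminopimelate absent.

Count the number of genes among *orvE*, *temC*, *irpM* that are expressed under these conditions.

0

cAMP is absent, so OrvK is inactive.
Required activator OrvK is absent, so *orvE* is not transcribed.
→ *orvE* is OFF.
Ornithine is absent, so VelW is inactive.
With no repressor bound, *jovJ* is transcribed.
So JovJ is produced and active.
Cellobiose is present, so GorC is inactive.
Itaconate is absent, so FubC is active.
No repressor is bound and FubC is active, so *nerE* is transcribed.
So NerE is produced and active.
With repressor JovJ bound, *temC* is not transcribed.
→ *temC* is OFF.
Diaminopimelate is absent, so LomS is inactive.
Required activator LomS is absent, so *irpM* is not transcribed.
→ *irpM* is OFF.
0 of the 3 genes are transcribed.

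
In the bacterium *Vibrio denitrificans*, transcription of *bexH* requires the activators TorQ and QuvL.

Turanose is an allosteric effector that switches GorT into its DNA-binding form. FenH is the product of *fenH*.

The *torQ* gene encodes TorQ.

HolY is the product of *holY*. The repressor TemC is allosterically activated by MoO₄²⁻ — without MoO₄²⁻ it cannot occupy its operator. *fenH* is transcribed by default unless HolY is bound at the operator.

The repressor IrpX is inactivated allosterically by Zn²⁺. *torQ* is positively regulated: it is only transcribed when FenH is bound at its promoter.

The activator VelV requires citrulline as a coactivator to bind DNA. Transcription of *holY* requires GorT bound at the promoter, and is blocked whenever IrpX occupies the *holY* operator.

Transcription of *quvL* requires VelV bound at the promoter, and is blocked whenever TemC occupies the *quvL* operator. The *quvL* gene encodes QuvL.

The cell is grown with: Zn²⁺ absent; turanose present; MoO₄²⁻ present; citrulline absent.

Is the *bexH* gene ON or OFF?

Turanose is present, so GorT is active.
Zn²⁺ is absent, so IrpX is active.
With repressor IrpX bound, *holY* is not transcribed.
So HolY is not produced.
With no repressor bound, *fenH* is transcribed.
So FenH is produced and active.
No repressor is bound and FenH is active, so *torQ* is transcribed.
So TorQ is produced and active.
Citrulline is absent, so VelV is inactive.
MoO₄²⁻ is present, so TemC is active.
With repressor TemC bound, *quvL* is not transcribed.
So QuvL is not produced.
Required activator QuvL is absent, so *bexH* is not transcribed.

OFF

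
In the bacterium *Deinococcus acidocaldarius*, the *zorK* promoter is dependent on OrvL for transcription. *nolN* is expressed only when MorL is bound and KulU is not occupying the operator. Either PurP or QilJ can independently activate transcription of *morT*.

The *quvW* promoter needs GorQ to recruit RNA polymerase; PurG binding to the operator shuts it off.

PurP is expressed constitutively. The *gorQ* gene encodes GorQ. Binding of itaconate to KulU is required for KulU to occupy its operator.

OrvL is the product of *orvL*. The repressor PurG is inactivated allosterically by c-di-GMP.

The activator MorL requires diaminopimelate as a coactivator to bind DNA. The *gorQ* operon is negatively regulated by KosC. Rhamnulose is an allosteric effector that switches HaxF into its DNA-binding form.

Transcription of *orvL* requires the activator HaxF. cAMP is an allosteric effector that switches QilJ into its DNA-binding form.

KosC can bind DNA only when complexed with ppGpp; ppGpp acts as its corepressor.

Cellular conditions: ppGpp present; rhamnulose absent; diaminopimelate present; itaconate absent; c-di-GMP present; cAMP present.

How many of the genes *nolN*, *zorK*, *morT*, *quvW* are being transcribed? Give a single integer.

2

Itaconate is absent, so KulU is inactive.
Diaminopimelate is present, so MorL is active.
No repressor is bound and MorL is active, so *nolN* is transcribed.
→ *nolN* is ON.
Rhamnulose is absent, so HaxF is inactive.
Required activator HaxF is absent, so *orvL* is not transcribed.
So OrvL is not produced.
Required activator OrvL is absent, so *zorK* is not transcribed.
→ *zorK* is OFF.
PurP is produced constitutively and is active.
cAMP is present, so QilJ is active.
Activator PurP is present, so *morT* is transcribed.
→ *morT* is ON.
c-di-GMP is present, so PurG is inactive.
ppGpp is present, so KosC is active.
With repressor KosC bound, *gorQ* is not transcribed.
So GorQ is not produced.
Required activator GorQ is absent, so *quvW* is not transcribed.
→ *quvW* is OFF.
2 of the 4 genes are transcribed.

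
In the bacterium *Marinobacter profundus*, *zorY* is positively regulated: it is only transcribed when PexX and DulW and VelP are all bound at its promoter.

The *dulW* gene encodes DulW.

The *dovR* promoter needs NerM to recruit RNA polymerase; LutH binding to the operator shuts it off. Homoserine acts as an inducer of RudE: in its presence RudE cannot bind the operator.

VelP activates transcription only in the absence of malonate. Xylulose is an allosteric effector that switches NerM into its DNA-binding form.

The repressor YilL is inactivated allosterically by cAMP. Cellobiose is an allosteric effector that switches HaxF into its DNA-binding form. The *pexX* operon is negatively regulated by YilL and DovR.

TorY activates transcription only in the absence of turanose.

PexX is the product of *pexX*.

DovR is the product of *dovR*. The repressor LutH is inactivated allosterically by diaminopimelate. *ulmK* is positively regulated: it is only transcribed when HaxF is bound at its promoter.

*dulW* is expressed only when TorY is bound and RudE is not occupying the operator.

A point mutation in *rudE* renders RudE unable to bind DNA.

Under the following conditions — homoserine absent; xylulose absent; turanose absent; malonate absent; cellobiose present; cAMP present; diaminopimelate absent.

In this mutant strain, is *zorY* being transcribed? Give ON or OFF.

ON

cAMP is present, so YilL is inactive.
Diaminopimelate is absent, so LutH is active.
Xylulose is absent, so NerM is inactive.
With repressor LutH bound, *dovR* is not transcribed.
So DovR is not produced.
With no repressor bound, *pexX* is transcribed.
So PexX is produced and active.
Turanose is absent, so TorY is active.
RudE is non-functional in this strain, so it has no effect.
No repressor is bound and TorY is active, so *dulW* is transcribed.
So DulW is produced and active.
Malonate is absent, so VelP is active.
No repressor is bound and PexX and DulW and VelP are active, so *zorY* is transcribed.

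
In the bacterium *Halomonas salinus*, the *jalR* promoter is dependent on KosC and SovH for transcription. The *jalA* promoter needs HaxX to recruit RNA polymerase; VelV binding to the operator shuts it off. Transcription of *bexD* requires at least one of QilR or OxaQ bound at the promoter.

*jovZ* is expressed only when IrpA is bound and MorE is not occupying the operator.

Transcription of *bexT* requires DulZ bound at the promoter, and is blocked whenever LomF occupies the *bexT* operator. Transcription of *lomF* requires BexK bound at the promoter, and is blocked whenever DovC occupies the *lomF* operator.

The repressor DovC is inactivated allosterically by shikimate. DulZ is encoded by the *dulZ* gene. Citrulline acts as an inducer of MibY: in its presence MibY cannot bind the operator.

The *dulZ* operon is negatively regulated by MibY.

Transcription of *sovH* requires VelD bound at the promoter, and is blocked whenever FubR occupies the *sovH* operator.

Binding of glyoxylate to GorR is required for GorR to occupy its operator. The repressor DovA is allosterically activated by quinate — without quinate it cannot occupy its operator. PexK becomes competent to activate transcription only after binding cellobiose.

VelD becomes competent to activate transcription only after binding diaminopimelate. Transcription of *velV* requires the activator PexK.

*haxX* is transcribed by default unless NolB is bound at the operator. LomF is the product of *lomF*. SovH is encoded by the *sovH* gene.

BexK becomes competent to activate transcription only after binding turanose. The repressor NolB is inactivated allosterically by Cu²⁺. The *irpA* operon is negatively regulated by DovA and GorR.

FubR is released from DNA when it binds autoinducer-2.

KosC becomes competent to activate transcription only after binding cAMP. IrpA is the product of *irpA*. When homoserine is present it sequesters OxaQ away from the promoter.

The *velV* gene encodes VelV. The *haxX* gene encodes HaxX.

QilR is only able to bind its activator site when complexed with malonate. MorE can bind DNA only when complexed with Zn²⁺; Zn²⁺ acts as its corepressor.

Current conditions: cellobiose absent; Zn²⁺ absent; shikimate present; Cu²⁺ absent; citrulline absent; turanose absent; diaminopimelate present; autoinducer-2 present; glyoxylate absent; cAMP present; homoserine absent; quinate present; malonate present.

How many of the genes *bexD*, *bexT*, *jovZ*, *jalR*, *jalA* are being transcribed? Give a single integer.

2

Malonate is present, so QilR is active.
Homoserine is absent, so OxaQ is active.
Activator QilR is present, so *bexD* is transcribed.
→ *bexD* is ON.
Shikimate is present, so DovC is inactive.
Turanose is absent, so BexK is inactive.
Required activator BexK is absent, so *lomF* is not transcribed.
So LomF is not produced.
Citrulline is absent, so MibY is active.
With repressor MibY bound, *dulZ* is not transcribed.
So DulZ is not produced.
Required activator DulZ is absent, so *bexT* is not transcribed.
→ *bexT* is OFF.
Zn²⁺ is absent, so MorE is inactive.
Quinate is present, so DovA is active.
Glyoxylate is absent, so GorR is inactive.
With repressor DovA bound, *irpA* is not transcribed.
So IrpA is not produced.
Required activator IrpA is absent, so *jovZ* is not transcribed.
→ *jovZ* is OFF.
cAMP is present, so KosC is active.
Diaminopimelate is present, so VelD is active.
Autoinducer-2 is present, so FubR is inactive.
No repressor is bound and VelD is active, so *sovH* is transcribed.
So SovH is produced and active.
No repressor is bound and KosC and SovH are active, so *jalR* is transcribed.
→ *jalR* is ON.
Cellobiose is absent, so PexK is inactive.
Required activator PexK is absent, so *velV* is not transcribed.
So VelV is not produced.
Cu²⁺ is absent, so NolB is active.
With repressor NolB bound, *haxX* is not transcribed.
So HaxX is not produced.
Required activator HaxX is absent, so *jalA* is not transcribed.
→ *jalA* is OFF.
2 of the 5 genes are transcribed.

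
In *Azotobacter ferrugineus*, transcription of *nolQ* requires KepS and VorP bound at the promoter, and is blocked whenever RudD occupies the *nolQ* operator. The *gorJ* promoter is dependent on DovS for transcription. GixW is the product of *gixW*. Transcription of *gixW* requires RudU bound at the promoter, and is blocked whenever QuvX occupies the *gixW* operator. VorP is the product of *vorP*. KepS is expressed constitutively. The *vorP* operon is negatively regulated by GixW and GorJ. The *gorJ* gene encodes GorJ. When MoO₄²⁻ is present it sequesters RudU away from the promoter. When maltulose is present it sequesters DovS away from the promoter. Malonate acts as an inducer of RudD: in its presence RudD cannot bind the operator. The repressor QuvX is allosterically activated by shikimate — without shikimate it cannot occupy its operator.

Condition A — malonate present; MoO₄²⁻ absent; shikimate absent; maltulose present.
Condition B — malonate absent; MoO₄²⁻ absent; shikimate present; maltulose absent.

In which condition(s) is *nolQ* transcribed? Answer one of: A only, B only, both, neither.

Condition A:
Malonate is present, so RudD is inactive.
KepS is produced constitutively and is active.
MoO₄²⁻ is absent, so RudU is active.
Shikimate is absent, so QuvX is inactive.
No repressor is bound and RudU is active, so *gixW* is transcribed.
So GixW is produced and active.
Maltulose is present, so DovS is inactive.
Required activator DovS is absent, so *gorJ* is not transcribed.
So GorJ is not produced.
With repressor GixW bound, *vorP* is not transcribed.
So VorP is not produced.
Required activator VorP is absent, so *nolQ* is not transcribed.
→ *nolQ* is OFF in A.
Condition B:
Malonate is absent, so RudD is active.
KepS is produced constitutively and is active.
MoO₄²⁻ is absent, so RudU is active.
Shikimate is present, so QuvX is active.
With repressor QuvX bound, *gixW* is not transcribed.
So GixW is not produced.
Maltulose is absent, so DovS is active.
No repressor is bound and DovS is active, so *gorJ* is transcribed.
So GorJ is produced and active.
With repressor GorJ bound, *vorP* is not transcribed.
So VorP is not produced.
With repressor RudD bound, *nolQ* is not transcribed.
→ *nolQ* is OFF in B.

neither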